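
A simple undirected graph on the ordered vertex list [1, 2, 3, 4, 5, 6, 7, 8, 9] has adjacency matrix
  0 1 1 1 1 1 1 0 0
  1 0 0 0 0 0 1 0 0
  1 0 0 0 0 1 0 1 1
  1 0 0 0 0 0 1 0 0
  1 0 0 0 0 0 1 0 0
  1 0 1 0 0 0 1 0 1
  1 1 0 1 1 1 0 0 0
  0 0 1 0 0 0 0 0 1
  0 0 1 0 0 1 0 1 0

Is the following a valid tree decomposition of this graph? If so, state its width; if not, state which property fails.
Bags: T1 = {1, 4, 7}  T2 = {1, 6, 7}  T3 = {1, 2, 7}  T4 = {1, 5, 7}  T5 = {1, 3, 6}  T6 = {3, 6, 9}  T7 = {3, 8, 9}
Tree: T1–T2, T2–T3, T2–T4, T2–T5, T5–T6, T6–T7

Yes; width 2.

Every vertex of G appears in some bag (union = {1, 2, 3, 4, 5, 6, 7, 8, 9}); every edge is covered by a bag; and for each vertex v the set of bags containing v is connected in the bag tree. The decomposition is therefore valid. The largest bag has 3 vertices, so the width is 2.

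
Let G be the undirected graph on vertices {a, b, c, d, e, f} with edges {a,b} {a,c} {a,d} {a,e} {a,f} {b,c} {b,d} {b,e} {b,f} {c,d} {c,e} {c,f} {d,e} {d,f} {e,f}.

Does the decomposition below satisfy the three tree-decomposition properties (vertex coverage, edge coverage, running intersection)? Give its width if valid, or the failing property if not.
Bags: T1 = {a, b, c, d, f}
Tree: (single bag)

A tree decomposition must satisfy three properties: every vertex lies in some bag; for every edge, both endpoints lie together in some bag; and for every vertex, the bags containing it form a connected subtree. Here vertex e appears in no bag, so the decomposition is invalid.

No — vertex e appears in no bag.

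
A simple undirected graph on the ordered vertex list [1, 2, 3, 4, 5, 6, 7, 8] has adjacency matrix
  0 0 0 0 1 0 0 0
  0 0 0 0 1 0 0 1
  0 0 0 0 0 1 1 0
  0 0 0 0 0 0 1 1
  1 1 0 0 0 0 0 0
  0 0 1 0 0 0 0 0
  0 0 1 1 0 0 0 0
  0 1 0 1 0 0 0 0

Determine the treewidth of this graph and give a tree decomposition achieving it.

Treewidth 1.
One such decomposition:
Bags: B1 = {1, 5}  B2 = {2, 5}  B3 = {2, 8}  B4 = {4, 8}  B5 = {4, 7}  B6 = {3, 7}  B7 = {3, 6}
Tree: B1–B2, B2–B3, B3–B4, B4–B5, B5–B6, B6–B7

The largest bag has 2 vertices, giving width 1; this decomposition certifies tw(G) ≤ 1. G has an edge, so its treewidth is at least 1. Combining the bounds, tw(G) = 1.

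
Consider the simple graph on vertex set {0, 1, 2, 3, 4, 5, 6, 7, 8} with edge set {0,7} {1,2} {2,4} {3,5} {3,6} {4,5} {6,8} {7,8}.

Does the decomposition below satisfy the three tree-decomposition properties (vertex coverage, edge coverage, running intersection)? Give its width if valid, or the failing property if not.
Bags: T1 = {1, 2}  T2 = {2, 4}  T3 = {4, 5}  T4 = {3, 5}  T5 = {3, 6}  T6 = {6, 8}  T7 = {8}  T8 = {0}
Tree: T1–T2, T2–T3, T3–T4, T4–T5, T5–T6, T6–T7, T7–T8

A tree decomposition must satisfy three properties: every vertex lies in some bag; for every edge, both endpoints lie together in some bag; and for every vertex, the bags containing it form a connected subtree. Here vertex 7 appears in no bag, so the decomposition is invalid.

No — vertex 7 appears in no bag.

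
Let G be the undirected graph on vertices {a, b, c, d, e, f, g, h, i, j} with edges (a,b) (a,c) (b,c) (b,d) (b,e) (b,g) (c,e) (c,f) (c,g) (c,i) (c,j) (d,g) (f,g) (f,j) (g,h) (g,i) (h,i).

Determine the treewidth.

2

A width-2 tree decomposition is:
Bags: B1 = {b, d, g}  B2 = {b, c, g}  B3 = {c, f, g}  B4 = {a, b, c}  B5 = {c, g, i}  B6 = {g, h, i}  B7 = {b, c, e}  B8 = {c, f, j}
Tree: B1–B2, B2–B3, B2–B4, B2–B5, B5–B6, B2–B7, B3–B8
Every bag has size at most 3, so the width is 3 − 1 = 2 and tw(G) ≤ 2. For the lower bound, the 3 vertices {b, d, g} are pairwise adjacent, and any tree decomposition puts a clique entirely inside one bag — forcing width ≥ 2. The upper and lower bounds meet at 2, so that is the treewidth.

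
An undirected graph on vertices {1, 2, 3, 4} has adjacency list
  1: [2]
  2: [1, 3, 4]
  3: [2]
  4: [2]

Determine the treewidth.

1

A width-1 tree decomposition is:
Bags: B1 = {1, 2}  B2 = {2, 4}  B3 = {2, 3}
Tree: B1–B2, B2–B3
Every bag has size at most 2, so the width is 2 − 1 = 1 and tw(G) ≤ 1. Since G has at least one edge (e.g. 1–2), it is not an edgeless graph, so tw(G) ≥ 1. Therefore the treewidth is 1.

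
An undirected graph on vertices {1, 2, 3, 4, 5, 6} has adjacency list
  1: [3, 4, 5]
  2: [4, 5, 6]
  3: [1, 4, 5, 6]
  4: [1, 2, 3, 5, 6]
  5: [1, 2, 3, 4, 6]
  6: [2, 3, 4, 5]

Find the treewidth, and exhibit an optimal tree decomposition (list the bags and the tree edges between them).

Every bag has size at most 4, so the width is 4 − 1 = 3 and tw(G) ≤ 3. Conversely, {2, 4, 5, 6} is a clique of size 4, and the vertices of any clique must share a bag in every tree decomposition; so some bag has ≥ 4 vertices and tw(G) ≥ 3. Combining the bounds, tw(G) = 3.

Treewidth 3.
Bags: B1 = {3, 4, 5, 6}  B2 = {1, 3, 4, 5}  B3 = {2, 4, 5, 6}
Tree: B1–B2, B1–B3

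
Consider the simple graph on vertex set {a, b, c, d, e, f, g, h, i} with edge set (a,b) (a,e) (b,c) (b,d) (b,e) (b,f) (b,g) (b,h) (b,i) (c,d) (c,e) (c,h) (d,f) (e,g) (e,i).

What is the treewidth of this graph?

2

A width-2 tree decomposition is:
Bags: B1 = {b, c, e}  B2 = {b, c, d}  B3 = {b, d, f}  B4 = {a, b, e}  B5 = {b, c, h}  B6 = {b, e, i}  B7 = {b, e, g}
Tree: B1–B2, B2–B3, B1–B4, B1–B5, B4–B6, B4–B7
The largest bag has 3 vertices, giving width 2; this decomposition certifies tw(G) ≤ 2. Conversely, {b, c, d} is a clique of size 3, and the vertices of any clique must share a bag in every tree decomposition; so some bag has ≥ 3 vertices and tw(G) ≥ 2. Therefore the treewidth is 2.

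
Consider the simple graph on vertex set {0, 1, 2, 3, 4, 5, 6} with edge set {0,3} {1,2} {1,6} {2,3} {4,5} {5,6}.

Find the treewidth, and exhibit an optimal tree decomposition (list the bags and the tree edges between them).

Treewidth 1.
One such decomposition:
Bags: B1 = {4, 5}  B2 = {5, 6}  B3 = {1, 6}  B4 = {1, 2}  B5 = {2, 3}  B6 = {0, 3}
Tree: B1–B2, B2–B3, B3–B4, B4–B5, B5–B6

The largest bag has 2 vertices, giving width 1; this decomposition certifies tw(G) ≤ 1. G has an edge, so its treewidth is at least 1. Therefore the treewidth is 1.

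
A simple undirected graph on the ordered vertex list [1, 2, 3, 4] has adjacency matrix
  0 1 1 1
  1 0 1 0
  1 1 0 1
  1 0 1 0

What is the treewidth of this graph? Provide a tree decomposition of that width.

Treewidth 2.
Bags: B1 = {1, 3, 4}  B2 = {1, 2, 3}
Tree: B1–B2

The largest bag has 3 vertices, giving width 2; this decomposition certifies tw(G) ≤ 2. On the other hand G contains the 3-clique {1, 2, 3}. A clique must lie in a single bag of any decomposition, so no decomposition can have width below 2. Combining the bounds, tw(G) = 2.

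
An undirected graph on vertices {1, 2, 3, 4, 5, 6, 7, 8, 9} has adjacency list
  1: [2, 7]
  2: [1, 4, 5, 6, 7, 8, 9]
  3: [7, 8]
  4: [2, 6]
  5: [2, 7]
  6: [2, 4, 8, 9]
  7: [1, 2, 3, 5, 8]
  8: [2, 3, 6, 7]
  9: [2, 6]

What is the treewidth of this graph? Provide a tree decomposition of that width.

Treewidth 2.
One optimal decomposition is:
Bags: B1 = {2, 7, 8}  B2 = {2, 6, 8}  B3 = {2, 6, 9}  B4 = {3, 7, 8}  B5 = {1, 2, 7}  B6 = {2, 5, 7}  B7 = {2, 4, 6}
Tree: B1–B2, B2–B3, B1–B4, B1–B5, B1–B6, B3–B7

Each bag holds 3 vertices, so the decomposition has width 2, which upper-bounds the treewidth. For the lower bound, the 3 vertices {1, 2, 7} are pairwise adjacent, and any tree decomposition puts a clique entirely inside one bag — forcing width ≥ 2. Combining the bounds, tw(G) = 2.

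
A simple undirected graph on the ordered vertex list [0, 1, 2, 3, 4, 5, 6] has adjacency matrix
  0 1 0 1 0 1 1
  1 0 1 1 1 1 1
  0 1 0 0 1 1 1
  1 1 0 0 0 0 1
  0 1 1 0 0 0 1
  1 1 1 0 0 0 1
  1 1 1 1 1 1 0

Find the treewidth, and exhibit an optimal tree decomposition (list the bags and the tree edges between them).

The largest bag has 4 vertices, giving width 3; this decomposition certifies tw(G) ≤ 3. Conversely, {0, 1, 3, 6} is a clique of size 4, and the vertices of any clique must share a bag in every tree decomposition; so some bag has ≥ 4 vertices and tw(G) ≥ 3. Therefore the treewidth is 3.

Treewidth 3.
One optimal decomposition is:
Bags: B1 = {1, 2, 5, 6}  B2 = {0, 1, 5, 6}  B3 = {1, 2, 4, 6}  B4 = {0, 1, 3, 6}
Tree: B1–B2, B1–B3, B2–B4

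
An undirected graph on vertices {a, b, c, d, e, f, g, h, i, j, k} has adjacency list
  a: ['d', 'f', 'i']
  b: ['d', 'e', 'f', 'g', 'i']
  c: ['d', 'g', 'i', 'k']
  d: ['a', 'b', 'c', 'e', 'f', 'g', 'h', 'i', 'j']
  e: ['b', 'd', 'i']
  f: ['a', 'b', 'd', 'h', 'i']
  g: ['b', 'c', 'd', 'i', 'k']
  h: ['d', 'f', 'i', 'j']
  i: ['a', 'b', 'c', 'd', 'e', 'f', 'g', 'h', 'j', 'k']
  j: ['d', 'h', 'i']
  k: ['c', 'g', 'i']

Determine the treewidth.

A width-3 tree decomposition is:
Bags: B1 = {b, d, f, i}  B2 = {b, d, g, i}  B3 = {a, d, f, i}  B4 = {d, f, h, i}  B5 = {c, d, g, i}  B6 = {b, d, e, i}  B7 = {d, h, i, j}  B8 = {c, g, i, k}
Tree: B1–B2, B1–B3, B1–B4, B2–B5, B2–B6, B4–B7, B5–B8
Each bag holds 4 vertices, so the decomposition has width 3, which upper-bounds the treewidth. For the lower bound, the 4 vertices {d, f, h, i} are pairwise adjacent, and any tree decomposition puts a clique entirely inside one bag — forcing width ≥ 3. Therefore the treewidth is 3.

3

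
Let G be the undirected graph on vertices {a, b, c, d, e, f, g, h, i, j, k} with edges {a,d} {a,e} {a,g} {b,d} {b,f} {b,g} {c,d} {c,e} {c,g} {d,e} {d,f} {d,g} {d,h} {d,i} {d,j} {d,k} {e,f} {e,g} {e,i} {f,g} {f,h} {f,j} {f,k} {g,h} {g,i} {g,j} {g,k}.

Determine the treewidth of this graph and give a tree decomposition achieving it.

Treewidth 3.
Bags: B1 = {d, f, g, j}  B2 = {d, e, f, g}  B3 = {b, d, f, g}  B4 = {d, e, g, i}  B5 = {c, d, e, g}  B6 = {d, f, g, k}  B7 = {a, d, e, g}  B8 = {d, f, g, h}
Tree: B1–B2, B2–B3, B2–B4, B4–B5, B3–B6, B2–B7, B1–B8

Every bag has size at most 4, so the width is 4 − 1 = 3 and tw(G) ≤ 3. Conversely, {a, d, e, g} is a clique of size 4, and the vertices of any clique must share a bag in every tree decomposition; so some bag has ≥ 4 vertices and tw(G) ≥ 3. Hence tw(G) = 3 exactly.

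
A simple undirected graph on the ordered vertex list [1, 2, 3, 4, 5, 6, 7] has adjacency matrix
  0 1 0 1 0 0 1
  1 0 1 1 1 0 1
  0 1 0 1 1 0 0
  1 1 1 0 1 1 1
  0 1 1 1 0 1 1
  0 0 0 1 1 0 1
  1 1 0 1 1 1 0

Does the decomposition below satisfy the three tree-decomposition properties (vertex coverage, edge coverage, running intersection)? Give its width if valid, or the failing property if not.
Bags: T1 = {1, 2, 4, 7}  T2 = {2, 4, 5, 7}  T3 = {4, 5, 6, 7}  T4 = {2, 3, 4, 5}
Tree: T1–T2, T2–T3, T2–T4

Every vertex of G appears in some bag (union = {1, 2, 3, 4, 5, 6, 7}); every edge is covered by a bag; and for each vertex v the set of bags containing v is connected in the bag tree. The decomposition is therefore valid. The largest bag has 4 vertices, so the width is 3.

Yes; width 3.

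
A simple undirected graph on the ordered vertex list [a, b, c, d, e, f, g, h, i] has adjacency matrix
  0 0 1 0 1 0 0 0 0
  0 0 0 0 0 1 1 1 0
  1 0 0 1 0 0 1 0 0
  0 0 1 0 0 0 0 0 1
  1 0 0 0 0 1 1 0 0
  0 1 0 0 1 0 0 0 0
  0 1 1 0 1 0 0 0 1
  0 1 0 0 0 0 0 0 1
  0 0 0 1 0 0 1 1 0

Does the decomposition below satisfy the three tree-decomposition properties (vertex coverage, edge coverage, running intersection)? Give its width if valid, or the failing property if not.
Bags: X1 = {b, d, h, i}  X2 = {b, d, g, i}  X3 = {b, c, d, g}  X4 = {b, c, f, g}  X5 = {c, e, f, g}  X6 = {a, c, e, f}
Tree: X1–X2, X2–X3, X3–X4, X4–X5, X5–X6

Every vertex of G appears in some bag (union = {a, b, c, d, e, f, g, h, i}); every edge is covered by a bag; and for each vertex v the set of bags containing v is connected in the bag tree. The decomposition is therefore valid. The largest bag has 4 vertices, so the width is 3.

Yes; width 3.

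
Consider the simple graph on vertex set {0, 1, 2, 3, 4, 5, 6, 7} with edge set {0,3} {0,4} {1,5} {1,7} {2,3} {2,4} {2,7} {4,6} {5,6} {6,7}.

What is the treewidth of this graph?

A width-2 tree decomposition is:
Bags: B1 = {0, 3, 4}  B2 = {2, 3, 4}  B3 = {2, 4, 6}  B4 = {2, 6, 7}  B5 = {5, 6, 7}  B6 = {1, 5, 7}
Tree: B1–B2, B2–B3, B3–B4, B4–B5, B5–B6
Each bag holds 3 vertices, so the decomposition has width 2, which upper-bounds the treewidth. For the lower bound, G contains the cycle 0–3–2–4–0, so G is not a forest; only forests have treewidth ≤ 1, hence tw(G) ≥ 2. Therefore the treewidth is 2.

2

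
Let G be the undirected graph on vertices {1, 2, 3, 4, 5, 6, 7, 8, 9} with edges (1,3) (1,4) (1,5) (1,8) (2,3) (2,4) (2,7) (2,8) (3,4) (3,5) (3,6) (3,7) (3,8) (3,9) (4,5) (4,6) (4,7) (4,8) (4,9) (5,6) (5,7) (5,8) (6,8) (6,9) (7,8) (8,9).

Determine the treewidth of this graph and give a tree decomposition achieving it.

Treewidth 4.
One optimal decomposition is:
Bags: B1 = {3, 4, 5, 7, 8}  B2 = {2, 3, 4, 7, 8}  B3 = {3, 4, 5, 6, 8}  B4 = {1, 3, 4, 5, 8}  B5 = {3, 4, 6, 8, 9}
Tree: B1–B2, B1–B3, B1–B4, B3–B5

Every bag has size at most 5, so the width is 5 − 1 = 4 and tw(G) ≤ 4. Conversely, {3, 4, 6, 8, 9} is a clique of size 5, and the vertices of any clique must share a bag in every tree decomposition; so some bag has ≥ 5 vertices and tw(G) ≥ 4. Combining the bounds, tw(G) = 4.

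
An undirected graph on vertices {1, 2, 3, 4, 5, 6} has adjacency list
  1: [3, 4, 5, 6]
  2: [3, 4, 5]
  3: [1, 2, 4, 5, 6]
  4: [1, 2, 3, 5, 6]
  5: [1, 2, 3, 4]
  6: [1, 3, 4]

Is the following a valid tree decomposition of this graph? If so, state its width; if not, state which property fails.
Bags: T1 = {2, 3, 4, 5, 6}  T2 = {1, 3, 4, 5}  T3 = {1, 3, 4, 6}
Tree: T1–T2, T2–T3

A tree decomposition must satisfy three properties: every vertex lies in some bag; for every edge, both endpoints lie together in some bag; and for every vertex, the bags containing it form a connected subtree. Here bags containing vertex 6 are not connected in the tree, so the decomposition is invalid.

No — bags containing vertex 6 are not connected in the tree.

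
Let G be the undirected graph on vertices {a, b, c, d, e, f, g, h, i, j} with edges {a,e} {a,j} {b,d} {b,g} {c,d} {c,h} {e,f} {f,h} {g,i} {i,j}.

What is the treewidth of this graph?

2

A width-2 tree decomposition is:
Bags: B1 = {b, c, d}  B2 = {b, c, g}  B3 = {c, g, i}  B4 = {c, i, j}  B5 = {a, c, j}  B6 = {a, c, e}  B7 = {c, e, f}  B8 = {c, f, h}
Tree: B1–B2, B2–B3, B3–B4, B4–B5, B5–B6, B6–B7, B7–B8
Every bag has size at most 3, so the width is 3 − 1 = 2 and tw(G) ≤ 2. The edges c–d–b–g–i–j–a–e–f–h–c form a cycle, so G is not a tree and its treewidth is at least 2. Hence tw(G) = 2 exactly.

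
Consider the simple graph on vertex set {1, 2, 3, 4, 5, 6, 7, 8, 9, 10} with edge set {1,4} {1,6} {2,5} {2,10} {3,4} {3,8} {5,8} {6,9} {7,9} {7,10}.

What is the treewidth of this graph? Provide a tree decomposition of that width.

Each bag holds 3 vertices, so the decomposition has width 2, which upper-bounds the treewidth. For the lower bound, G contains the cycle 4–3–8–5–2–10–7–9–6–1–4, so G is not a forest; only forests have treewidth ≤ 1, hence tw(G) ≥ 2. Combining the bounds, tw(G) = 2.

Treewidth 2.
One such decomposition:
Bags: B1 = {3, 4, 8}  B2 = {4, 5, 8}  B3 = {2, 4, 5}  B4 = {2, 4, 10}  B5 = {4, 7, 10}  B6 = {4, 7, 9}  B7 = {4, 6, 9}  B8 = {1, 4, 6}
Tree: B1–B2, B2–B3, B3–B4, B4–B5, B5–B6, B6–B7, B7–B8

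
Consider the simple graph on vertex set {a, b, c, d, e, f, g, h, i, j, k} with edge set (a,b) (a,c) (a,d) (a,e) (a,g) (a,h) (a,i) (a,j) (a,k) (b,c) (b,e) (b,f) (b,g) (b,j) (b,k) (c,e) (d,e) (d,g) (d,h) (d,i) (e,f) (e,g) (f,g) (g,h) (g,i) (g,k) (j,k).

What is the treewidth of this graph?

A width-3 tree decomposition is:
Bags: B1 = {a, d, e, g}  B2 = {a, b, e, g}  B3 = {a, d, g, i}  B4 = {a, d, g, h}  B5 = {a, b, c, e}  B6 = {a, b, g, k}  B7 = {a, b, j, k}  B8 = {b, e, f, g}
Tree: B1–B2, B1–B3, B1–B4, B2–B5, B2–B6, B6–B7, B2–B8
Each bag holds 4 vertices, so the decomposition has width 3, which upper-bounds the treewidth. Conversely, {a, d, e, g} is a clique of size 4, and the vertices of any clique must share a bag in every tree decomposition; so some bag has ≥ 4 vertices and tw(G) ≥ 3. Combining the bounds, tw(G) = 3.

3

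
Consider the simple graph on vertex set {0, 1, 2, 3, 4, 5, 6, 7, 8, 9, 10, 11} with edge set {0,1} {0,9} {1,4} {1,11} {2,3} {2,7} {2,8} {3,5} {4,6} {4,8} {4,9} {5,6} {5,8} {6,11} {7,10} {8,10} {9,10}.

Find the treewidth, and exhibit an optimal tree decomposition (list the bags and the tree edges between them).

Treewidth 3.
One optimal decomposition is:
Bags: B1 = {0, 1, 6, 11}  B2 = {0, 1, 4, 6}  B3 = {0, 4, 6, 9}  B4 = {4, 5, 6, 9}  B5 = {4, 5, 8, 9}  B6 = {5, 8, 9, 10}  B7 = {3, 5, 8, 10}  B8 = {2, 3, 8, 10}  B9 = {2, 3, 7, 10}
Tree: B1–B2, B2–B3, B3–B4, B4–B5, B5–B6, B6–B7, B7–B8, B8–B9

The largest bag has 4 vertices, giving width 3; this decomposition certifies tw(G) ≤ 3. For the lower bound: the 4 vertex sets {0,1,11}, {6}, {4}, {5,8,9,10} are disjoint, each induces a connected subgraph, and every pair is joined by at least one edge of G. Contracting each set to a single vertex therefore yields K_{4} as a minor, and since treewidth is minor-monotone, tw(G) ≥ tw(K_{4}) = 3. The upper and lower bounds meet at 3, so that is the treewidth.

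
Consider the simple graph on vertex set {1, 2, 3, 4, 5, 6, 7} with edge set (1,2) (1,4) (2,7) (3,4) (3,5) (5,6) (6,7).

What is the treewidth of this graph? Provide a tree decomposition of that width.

Every bag has size at most 3, so the width is 3 − 1 = 2 and tw(G) ≤ 2. For the lower bound, G contains the cycle 3–5–6–7–2–1–4–3, so G is not a forest; only forests have treewidth ≤ 1, hence tw(G) ≥ 2. Therefore the treewidth is 2.

Treewidth 2.
One optimal decomposition is:
Bags: B1 = {3, 5, 6}  B2 = {3, 6, 7}  B3 = {2, 3, 7}  B4 = {1, 2, 3}  B5 = {1, 3, 4}
Tree: B1–B2, B2–B3, B3–B4, B4–B5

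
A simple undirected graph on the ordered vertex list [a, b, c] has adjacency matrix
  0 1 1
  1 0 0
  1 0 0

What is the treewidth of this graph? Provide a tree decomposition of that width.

Every bag has size at most 2, so the width is 2 − 1 = 1 and tw(G) ≤ 1. Any graph with an edge has treewidth ≥ 1, and G has the edge b–a. Hence tw(G) = 1 exactly.

Treewidth 1.
Bags: B1 = {a, b}  B2 = {a, c}
Tree: B1–B2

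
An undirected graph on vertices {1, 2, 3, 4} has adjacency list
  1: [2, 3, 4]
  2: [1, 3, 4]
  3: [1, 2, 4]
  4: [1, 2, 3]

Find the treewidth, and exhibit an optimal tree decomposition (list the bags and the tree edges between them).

Treewidth 3.
One such decomposition:
Bags: B1 = {1, 2, 3, 4}
Tree: (single bag)

A single bag containing all 4 vertices is trivially a valid decomposition of width 3. On the other hand G contains the 4-clique {1, 2, 3, 4}. A clique must lie in a single bag of any decomposition, so no decomposition can have width below 3. The upper and lower bounds meet at 3, so that is the treewidth.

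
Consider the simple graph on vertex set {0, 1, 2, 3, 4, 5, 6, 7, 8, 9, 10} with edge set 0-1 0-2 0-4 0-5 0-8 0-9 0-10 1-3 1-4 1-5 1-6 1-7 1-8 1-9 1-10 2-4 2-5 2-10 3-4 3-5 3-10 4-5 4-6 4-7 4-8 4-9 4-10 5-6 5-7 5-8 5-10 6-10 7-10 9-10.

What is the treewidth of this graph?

A width-4 tree decomposition is:
Bags: B1 = {1, 4, 5, 7, 10}  B2 = {0, 1, 4, 5, 10}  B3 = {0, 1, 4, 5, 8}  B4 = {1, 4, 5, 6, 10}  B5 = {1, 3, 4, 5, 10}  B6 = {0, 2, 4, 5, 10}  B7 = {0, 1, 4, 9, 10}
Tree: B1–B2, B2–B3, B1–B4, B4–B5, B2–B6, B2–B7
Each bag holds 5 vertices, so the decomposition has width 4, which upper-bounds the treewidth. For the lower bound, the 5 vertices {0, 1, 4, 9, 10} are pairwise adjacent, and any tree decomposition puts a clique entirely inside one bag — forcing width ≥ 4. Hence tw(G) = 4 exactly.

4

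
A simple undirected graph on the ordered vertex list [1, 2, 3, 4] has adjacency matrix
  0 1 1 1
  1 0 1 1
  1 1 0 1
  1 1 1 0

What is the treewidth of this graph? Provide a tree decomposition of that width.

Treewidth 3.
One such decomposition:
Bags: B1 = {1, 2, 3, 4}
Tree: (single bag)

A single bag containing all 4 vertices is trivially a valid decomposition of width 3. Conversely, {1, 2, 3, 4} is a clique of size 4, and the vertices of any clique must share a bag in every tree decomposition; so some bag has ≥ 4 vertices and tw(G) ≥ 3. Therefore the treewidth is 3.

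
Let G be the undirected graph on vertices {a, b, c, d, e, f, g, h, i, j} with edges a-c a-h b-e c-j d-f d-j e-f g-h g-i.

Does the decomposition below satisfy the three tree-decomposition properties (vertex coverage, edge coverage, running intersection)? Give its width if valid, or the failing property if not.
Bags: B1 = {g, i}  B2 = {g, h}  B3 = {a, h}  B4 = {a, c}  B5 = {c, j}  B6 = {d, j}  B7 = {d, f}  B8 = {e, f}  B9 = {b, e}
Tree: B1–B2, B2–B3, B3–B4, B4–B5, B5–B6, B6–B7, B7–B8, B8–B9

Vertex coverage: the bags together contain {a, b, c, d, e, f, g, h, i, j}, the full vertex set. Edge coverage: each edge of G has both endpoints in at least one bag. Running intersection: for every vertex, the bags containing it form a connected subtree. All three properties hold, so this is a valid tree decomposition of width max|bag| − 1 = 1, and hence tw(G) ≤ 1.

Yes; width 1.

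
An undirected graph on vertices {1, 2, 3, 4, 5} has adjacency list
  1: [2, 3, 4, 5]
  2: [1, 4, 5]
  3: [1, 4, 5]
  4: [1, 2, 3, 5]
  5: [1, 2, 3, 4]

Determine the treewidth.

3

A width-3 tree decomposition is:
Bags: B1 = {1, 2, 4, 5}  B2 = {1, 3, 4, 5}
Tree: B1–B2
The largest bag has 4 vertices, giving width 3; this decomposition certifies tw(G) ≤ 3. Conversely, {1, 2, 4, 5} is a clique of size 4, and the vertices of any clique must share a bag in every tree decomposition; so some bag has ≥ 4 vertices and tw(G) ≥ 3. Therefore the treewidth is 3.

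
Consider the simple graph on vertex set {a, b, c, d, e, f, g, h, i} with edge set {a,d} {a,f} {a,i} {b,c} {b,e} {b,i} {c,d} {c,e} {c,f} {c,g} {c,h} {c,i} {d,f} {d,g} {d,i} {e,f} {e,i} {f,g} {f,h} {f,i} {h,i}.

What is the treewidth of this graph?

3

A width-3 tree decomposition is:
Bags: B1 = {c, d, f, i}  B2 = {c, e, f, i}  B3 = {c, d, f, g}  B4 = {b, c, e, i}  B5 = {a, d, f, i}  B6 = {c, f, h, i}
Tree: B1–B2, B1–B3, B2–B4, B1–B5, B2–B6
Each bag holds 4 vertices, so the decomposition has width 3, which upper-bounds the treewidth. Conversely, {c, d, f, g} is a clique of size 4, and the vertices of any clique must share a bag in every tree decomposition; so some bag has ≥ 4 vertices and tw(G) ≥ 3. The upper and lower bounds meet at 3, so that is the treewidth.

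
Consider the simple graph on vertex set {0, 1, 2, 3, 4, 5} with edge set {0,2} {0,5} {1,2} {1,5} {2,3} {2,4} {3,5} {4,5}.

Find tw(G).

2

A width-2 tree decomposition is:
Bags: B1 = {0, 2, 5}  B2 = {2, 4, 5}  B3 = {1, 2, 5}  B4 = {2, 3, 5}
Tree: B1–B2, B2–B3, B3–B4
Each bag holds 3 vertices, so the decomposition has width 2, which upper-bounds the treewidth. Since 0–2–4–5–0 is a cycle in G, G is not acyclic. Forests are exactly the graphs of treewidth ≤ 1, so tw(G) ≥ 2. Combining the bounds, tw(G) = 2.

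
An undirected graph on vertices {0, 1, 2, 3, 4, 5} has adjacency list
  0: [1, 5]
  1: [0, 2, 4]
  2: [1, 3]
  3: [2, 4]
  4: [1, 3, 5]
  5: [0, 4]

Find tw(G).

2

A width-2 tree decomposition is:
Bags: B1 = {2, 3, 4}  B2 = {1, 2, 4}  B3 = {1, 4, 5}  B4 = {0, 1, 5}
Tree: B1–B2, B2–B3, B3–B4
Every bag has size at most 3, so the width is 3 − 1 = 2 and tw(G) ≤ 2. The edges 3–2–1–4–3 form a cycle, so G is not a tree and its treewidth is at least 2. The upper and lower bounds meet at 2, so that is the treewidth.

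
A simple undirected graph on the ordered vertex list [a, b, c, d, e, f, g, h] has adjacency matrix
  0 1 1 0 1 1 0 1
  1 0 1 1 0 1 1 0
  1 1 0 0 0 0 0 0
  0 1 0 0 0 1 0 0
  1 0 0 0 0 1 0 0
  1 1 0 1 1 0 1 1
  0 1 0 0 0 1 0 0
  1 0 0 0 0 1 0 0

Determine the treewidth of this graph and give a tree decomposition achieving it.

The largest bag has 3 vertices, giving width 2; this decomposition certifies tw(G) ≤ 2. On the other hand G contains the 3-clique {a, b, c}. A clique must lie in a single bag of any decomposition, so no decomposition can have width below 2. The upper and lower bounds meet at 2, so that is the treewidth.

Treewidth 2.
One such decomposition:
Bags: B1 = {a, b, c}  B2 = {a, b, f}  B3 = {a, e, f}  B4 = {a, f, h}  B5 = {b, d, f}  B6 = {b, f, g}
Tree: B1–B2, B2–B3, B3–B4, B2–B5, B5–B6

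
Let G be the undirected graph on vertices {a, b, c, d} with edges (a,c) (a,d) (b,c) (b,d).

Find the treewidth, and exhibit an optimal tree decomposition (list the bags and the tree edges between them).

Treewidth 2.
One such decomposition:
Bags: B1 = {a, b, d}  B2 = {a, b, c}
Tree: B1–B2

Every bag has size at most 3, so the width is 3 − 1 = 2 and tw(G) ≤ 2. The edges b–d–a–c–b form a cycle, so G is not a tree and its treewidth is at least 2. The upper and lower bounds meet at 2, so that is the treewidth.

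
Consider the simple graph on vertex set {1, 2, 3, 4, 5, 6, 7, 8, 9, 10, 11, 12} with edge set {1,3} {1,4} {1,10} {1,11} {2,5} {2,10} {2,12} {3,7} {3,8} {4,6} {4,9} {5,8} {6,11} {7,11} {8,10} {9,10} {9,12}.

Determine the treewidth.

A width-3 tree decomposition is:
Bags: B1 = {2, 5, 9, 12}  B2 = {2, 5, 9, 10}  B3 = {5, 8, 9, 10}  B4 = {4, 8, 9, 10}  B5 = {1, 4, 8, 10}  B6 = {1, 3, 4, 8}  B7 = {1, 3, 4, 6}  B8 = {1, 3, 6, 11}  B9 = {3, 6, 7, 11}
Tree: B1–B2, B2–B3, B3–B4, B4–B5, B5–B6, B6–B7, B7–B8, B8–B9
The largest bag has 4 vertices, giving width 3; this decomposition certifies tw(G) ≤ 3. For the lower bound: the 4 vertex sets {2,5,12}, {9}, {10}, {1,3,4,8} are disjoint, each induces a connected subgraph, and every pair is joined by at least one edge of G. Contracting each set to a single vertex therefore yields K_{4} as a minor, and since treewidth is minor-monotone, tw(G) ≥ tw(K_{4}) = 3. Therefore the treewidth is 3.

3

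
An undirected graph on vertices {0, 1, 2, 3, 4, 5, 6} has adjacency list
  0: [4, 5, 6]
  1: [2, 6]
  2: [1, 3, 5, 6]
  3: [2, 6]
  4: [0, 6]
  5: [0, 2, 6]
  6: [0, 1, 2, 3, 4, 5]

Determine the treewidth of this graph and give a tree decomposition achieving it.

Treewidth 2.
One such decomposition:
Bags: B1 = {0, 5, 6}  B2 = {2, 5, 6}  B3 = {0, 4, 6}  B4 = {2, 3, 6}  B5 = {1, 2, 6}
Tree: B1–B2, B1–B3, B2–B4, B2–B5

Each bag holds 3 vertices, so the decomposition has width 2, which upper-bounds the treewidth. On the other hand G contains the 3-clique {0, 4, 6}. A clique must lie in a single bag of any decomposition, so no decomposition can have width below 2. Hence tw(G) = 2 exactly.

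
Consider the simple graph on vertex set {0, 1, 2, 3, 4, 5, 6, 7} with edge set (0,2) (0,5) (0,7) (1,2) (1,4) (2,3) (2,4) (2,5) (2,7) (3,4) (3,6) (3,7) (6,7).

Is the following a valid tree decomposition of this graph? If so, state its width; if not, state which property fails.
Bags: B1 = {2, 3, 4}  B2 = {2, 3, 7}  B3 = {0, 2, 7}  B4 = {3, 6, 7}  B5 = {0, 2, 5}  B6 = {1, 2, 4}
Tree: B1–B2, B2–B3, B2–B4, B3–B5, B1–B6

Yes; width 2.

Vertex coverage: the bags together contain {0, 1, 2, 3, 4, 5, 6, 7}, the full vertex set. Edge coverage: each edge of G has both endpoints in at least one bag. Running intersection: for every vertex, the bags containing it form a connected subtree. All three properties hold, so this is a valid tree decomposition of width max|bag| − 1 = 2, and hence tw(G) ≤ 2.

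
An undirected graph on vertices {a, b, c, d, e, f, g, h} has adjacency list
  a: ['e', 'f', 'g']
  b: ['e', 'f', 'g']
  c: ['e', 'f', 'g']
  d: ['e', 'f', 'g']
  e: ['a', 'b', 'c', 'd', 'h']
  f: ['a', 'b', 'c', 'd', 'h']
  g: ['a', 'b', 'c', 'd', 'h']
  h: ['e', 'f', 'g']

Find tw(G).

3

A width-3 tree decomposition is:
Bags: B1 = {c, e, f, g}  B2 = {e, f, g, h}  B3 = {d, e, f, g}  B4 = {b, e, f, g}  B5 = {a, e, f, g}
Tree: B1–B2, B2–B3, B3–B4, B4–B5
Each bag holds 4 vertices, so the decomposition has width 3, which upper-bounds the treewidth. For the lower bound: the 4 vertex sets {c,e}, {f,h}, {g}, {d} are disjoint, each induces a connected subgraph, and every pair is joined by at least one edge of G. Contracting each set to a single vertex therefore yields K_{4} as a minor, and since treewidth is minor-monotone, tw(G) ≥ tw(K_{4}) = 3. Combining the bounds, tw(G) = 3.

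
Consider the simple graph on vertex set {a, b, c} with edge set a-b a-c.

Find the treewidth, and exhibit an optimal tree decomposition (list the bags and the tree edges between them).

Treewidth 1.
Bags: B1 = {a, c}  B2 = {a, b}
Tree: B1–B2

The largest bag has 2 vertices, giving width 1; this decomposition certifies tw(G) ≤ 1. Since G has at least one edge (e.g. a–c), it is not an edgeless graph, so tw(G) ≥ 1. Hence tw(G) = 1 exactly.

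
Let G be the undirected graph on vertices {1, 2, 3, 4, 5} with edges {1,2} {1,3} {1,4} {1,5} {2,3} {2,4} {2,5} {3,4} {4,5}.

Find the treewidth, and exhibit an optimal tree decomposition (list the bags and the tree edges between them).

Each bag holds 4 vertices, so the decomposition has width 3, which upper-bounds the treewidth. Conversely, {1, 2, 3, 4} is a clique of size 4, and the vertices of any clique must share a bag in every tree decomposition; so some bag has ≥ 4 vertices and tw(G) ≥ 3. Hence tw(G) = 3 exactly.

Treewidth 3.
Bags: B1 = {1, 2, 3, 4}  B2 = {1, 2, 4, 5}
Tree: B1–B2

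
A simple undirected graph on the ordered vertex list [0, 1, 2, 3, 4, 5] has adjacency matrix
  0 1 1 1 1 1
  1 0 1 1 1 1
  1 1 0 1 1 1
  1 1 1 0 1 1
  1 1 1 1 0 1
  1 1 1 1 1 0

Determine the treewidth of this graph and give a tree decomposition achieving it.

A single bag containing all 6 vertices is trivially a valid decomposition of width 5. For the lower bound, the 6 vertices {0, 1, 2, 3, 4, 5} are pairwise adjacent, and any tree decomposition puts a clique entirely inside one bag — forcing width ≥ 5. The upper and lower bounds meet at 5, so that is the treewidth.

Treewidth 5.
One optimal decomposition is:
Bags: B1 = {0, 1, 2, 3, 4, 5}
Tree: (single bag)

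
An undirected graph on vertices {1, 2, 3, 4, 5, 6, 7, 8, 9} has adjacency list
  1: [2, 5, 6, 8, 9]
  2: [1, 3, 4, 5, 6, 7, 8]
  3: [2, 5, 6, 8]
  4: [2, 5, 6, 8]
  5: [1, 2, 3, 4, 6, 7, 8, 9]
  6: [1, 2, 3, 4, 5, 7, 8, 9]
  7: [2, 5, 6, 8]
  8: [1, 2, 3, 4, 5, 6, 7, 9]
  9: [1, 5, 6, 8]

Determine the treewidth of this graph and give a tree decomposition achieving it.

Treewidth 4.
Bags: B1 = {2, 3, 5, 6, 8}  B2 = {2, 4, 5, 6, 8}  B3 = {1, 2, 5, 6, 8}  B4 = {1, 5, 6, 8, 9}  B5 = {2, 5, 6, 7, 8}
Tree: B1–B2, B2–B3, B3–B4, B3–B5

Every bag has size at most 5, so the width is 5 − 1 = 4 and tw(G) ≤ 4. Conversely, {1, 5, 6, 8, 9} is a clique of size 5, and the vertices of any clique must share a bag in every tree decomposition; so some bag has ≥ 5 vertices and tw(G) ≥ 4. The upper and lower bounds meet at 4, so that is the treewidth.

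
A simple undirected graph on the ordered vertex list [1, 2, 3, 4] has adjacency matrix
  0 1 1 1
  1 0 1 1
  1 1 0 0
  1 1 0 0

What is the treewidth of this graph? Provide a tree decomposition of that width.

Every bag has size at most 3, so the width is 3 − 1 = 2 and tw(G) ≤ 2. Conversely, {1, 2, 3} is a clique of size 3, and the vertices of any clique must share a bag in every tree decomposition; so some bag has ≥ 3 vertices and tw(G) ≥ 2. Therefore the treewidth is 2.

Treewidth 2.
One such decomposition:
Bags: B1 = {1, 2, 4}  B2 = {1, 2, 3}
Tree: B1–B2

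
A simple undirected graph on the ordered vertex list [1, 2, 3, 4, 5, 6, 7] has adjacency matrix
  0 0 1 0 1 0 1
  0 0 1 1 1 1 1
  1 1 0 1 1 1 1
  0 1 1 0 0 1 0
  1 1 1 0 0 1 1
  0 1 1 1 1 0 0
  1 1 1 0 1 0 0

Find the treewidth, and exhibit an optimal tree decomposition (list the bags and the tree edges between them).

Every bag has size at most 4, so the width is 4 − 1 = 3 and tw(G) ≤ 3. For the lower bound, the 4 vertices {1, 3, 5, 7} are pairwise adjacent, and any tree decomposition puts a clique entirely inside one bag — forcing width ≥ 3. Combining the bounds, tw(G) = 3.

Treewidth 3.
Bags: B1 = {2, 3, 5, 7}  B2 = {1, 3, 5, 7}  B3 = {2, 3, 5, 6}  B4 = {2, 3, 4, 6}
Tree: B1–B2, B1–B3, B3–B4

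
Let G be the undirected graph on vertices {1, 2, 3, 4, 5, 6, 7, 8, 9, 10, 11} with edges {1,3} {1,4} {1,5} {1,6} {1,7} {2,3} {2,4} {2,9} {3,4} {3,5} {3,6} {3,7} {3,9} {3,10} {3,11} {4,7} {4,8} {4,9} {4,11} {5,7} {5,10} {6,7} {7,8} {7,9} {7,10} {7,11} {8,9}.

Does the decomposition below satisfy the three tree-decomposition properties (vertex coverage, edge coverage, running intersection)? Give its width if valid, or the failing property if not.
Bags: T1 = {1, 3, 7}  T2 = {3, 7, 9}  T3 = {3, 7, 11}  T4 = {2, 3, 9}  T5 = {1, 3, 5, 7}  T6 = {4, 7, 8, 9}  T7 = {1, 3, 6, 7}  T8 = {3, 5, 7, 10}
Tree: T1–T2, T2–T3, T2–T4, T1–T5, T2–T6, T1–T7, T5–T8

No — edge (4,1) lies in no bag.

A tree decomposition must satisfy three properties: every vertex lies in some bag; for every edge, both endpoints lie together in some bag; and for every vertex, the bags containing it form a connected subtree. Here edge (4,1) lies in no bag, so the decomposition is invalid.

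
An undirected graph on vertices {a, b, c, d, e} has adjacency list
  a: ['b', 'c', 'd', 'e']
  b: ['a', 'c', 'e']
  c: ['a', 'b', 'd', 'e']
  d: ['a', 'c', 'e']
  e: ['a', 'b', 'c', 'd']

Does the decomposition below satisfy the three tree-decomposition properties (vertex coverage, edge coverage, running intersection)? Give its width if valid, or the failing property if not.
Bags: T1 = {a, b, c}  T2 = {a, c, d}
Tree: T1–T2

No — vertex e appears in no bag.

A tree decomposition must satisfy three properties: every vertex lies in some bag; for every edge, both endpoints lie together in some bag; and for every vertex, the bags containing it form a connected subtree. Here vertex e appears in no bag, so the decomposition is invalid.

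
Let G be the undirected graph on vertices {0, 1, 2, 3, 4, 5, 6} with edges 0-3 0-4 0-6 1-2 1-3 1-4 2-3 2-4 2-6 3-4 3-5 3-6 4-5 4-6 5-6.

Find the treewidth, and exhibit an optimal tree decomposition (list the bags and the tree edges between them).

Each bag holds 4 vertices, so the decomposition has width 3, which upper-bounds the treewidth. On the other hand G contains the 4-clique {1, 2, 3, 4}. A clique must lie in a single bag of any decomposition, so no decomposition can have width below 3. Hence tw(G) = 3 exactly.

Treewidth 3.
Bags: B1 = {1, 2, 3, 4}  B2 = {2, 3, 4, 6}  B3 = {3, 4, 5, 6}  B4 = {0, 3, 4, 6}
Tree: B1–B2, B2–B3, B2–B4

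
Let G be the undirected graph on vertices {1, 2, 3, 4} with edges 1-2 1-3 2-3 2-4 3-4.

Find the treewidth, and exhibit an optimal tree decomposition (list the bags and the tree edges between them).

Treewidth 2.
Bags: B1 = {1, 2, 3}  B2 = {2, 3, 4}
Tree: B1–B2

The largest bag has 3 vertices, giving width 2; this decomposition certifies tw(G) ≤ 2. On the other hand G contains the 3-clique {1, 2, 3}. A clique must lie in a single bag of any decomposition, so no decomposition can have width below 2. The upper and lower bounds meet at 2, so that is the treewidth.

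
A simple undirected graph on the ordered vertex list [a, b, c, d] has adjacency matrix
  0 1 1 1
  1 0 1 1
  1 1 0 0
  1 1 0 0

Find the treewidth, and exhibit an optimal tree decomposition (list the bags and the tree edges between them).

Every bag has size at most 3, so the width is 3 − 1 = 2 and tw(G) ≤ 2. Conversely, {a, b, d} is a clique of size 3, and the vertices of any clique must share a bag in every tree decomposition; so some bag has ≥ 3 vertices and tw(G) ≥ 2. Therefore the treewidth is 2.

Treewidth 2.
Bags: B1 = {a, b, d}  B2 = {a, b, c}
Tree: B1–B2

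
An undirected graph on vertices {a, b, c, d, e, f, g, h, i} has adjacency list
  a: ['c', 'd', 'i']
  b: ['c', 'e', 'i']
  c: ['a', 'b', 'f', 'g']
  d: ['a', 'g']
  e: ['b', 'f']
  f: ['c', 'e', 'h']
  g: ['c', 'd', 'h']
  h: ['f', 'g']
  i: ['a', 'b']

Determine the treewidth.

3

A width-3 tree decomposition is:
Bags: B1 = {d, f, g, h}  B2 = {c, d, f, g}  B3 = {a, c, d, f}  B4 = {a, c, e, f}  B5 = {a, b, c, e}  B6 = {a, b, e, i}
Tree: B1–B2, B2–B3, B3–B4, B4–B5, B5–B6
Each bag holds 4 vertices, so the decomposition has width 3, which upper-bounds the treewidth. For the lower bound: the 4 vertex sets {d,g,h}, {f}, {c}, {a,b,e,i} are disjoint, each induces a connected subgraph, and every pair is joined by at least one edge of G. Contracting each set to a single vertex therefore yields K_{4} as a minor, and since treewidth is minor-monotone, tw(G) ≥ tw(K_{4}) = 3. Combining the bounds, tw(G) = 3.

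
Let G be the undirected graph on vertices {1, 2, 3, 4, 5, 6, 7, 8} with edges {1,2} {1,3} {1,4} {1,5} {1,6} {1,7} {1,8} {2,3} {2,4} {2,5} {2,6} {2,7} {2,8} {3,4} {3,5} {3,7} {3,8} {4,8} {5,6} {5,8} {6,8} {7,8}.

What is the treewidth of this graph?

A width-4 tree decomposition is:
Bags: B1 = {1, 2, 3, 5, 8}  B2 = {1, 2, 3, 4, 8}  B3 = {1, 2, 3, 7, 8}  B4 = {1, 2, 5, 6, 8}
Tree: B1–B2, B1–B3, B1–B4
Every bag has size at most 5, so the width is 5 − 1 = 4 and tw(G) ≤ 4. On the other hand G contains the 5-clique {1, 2, 3, 4, 8}. A clique must lie in a single bag of any decomposition, so no decomposition can have width below 4. Therefore the treewidth is 4.

4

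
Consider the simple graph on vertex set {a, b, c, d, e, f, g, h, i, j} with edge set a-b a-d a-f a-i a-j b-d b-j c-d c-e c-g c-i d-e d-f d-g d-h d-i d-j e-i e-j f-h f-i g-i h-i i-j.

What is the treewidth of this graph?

A width-3 tree decomposition is:
Bags: B1 = {a, b, d, j}  B2 = {a, d, i, j}  B3 = {a, d, f, i}  B4 = {d, e, i, j}  B5 = {c, d, e, i}  B6 = {c, d, g, i}  B7 = {d, f, h, i}
Tree: B1–B2, B2–B3, B2–B4, B4–B5, B5–B6, B3–B7
The largest bag has 4 vertices, giving width 3; this decomposition certifies tw(G) ≤ 3. Conversely, {a, b, d, j} is a clique of size 4, and the vertices of any clique must share a bag in every tree decomposition; so some bag has ≥ 4 vertices and tw(G) ≥ 3. Combining the bounds, tw(G) = 3.

3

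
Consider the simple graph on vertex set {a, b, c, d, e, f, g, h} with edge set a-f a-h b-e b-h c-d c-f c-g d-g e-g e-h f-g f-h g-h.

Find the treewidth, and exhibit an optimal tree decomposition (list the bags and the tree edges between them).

Each bag holds 3 vertices, so the decomposition has width 2, which upper-bounds the treewidth. On the other hand G contains the 3-clique {c, d, g}. A clique must lie in a single bag of any decomposition, so no decomposition can have width below 2. Combining the bounds, tw(G) = 2.

Treewidth 2.
One optimal decomposition is:
Bags: B1 = {e, g, h}  B2 = {f, g, h}  B3 = {b, e, h}  B4 = {c, f, g}  B5 = {a, f, h}  B6 = {c, d, g}
Tree: B1–B2, B1–B3, B2–B4, B2–B5, B4–B6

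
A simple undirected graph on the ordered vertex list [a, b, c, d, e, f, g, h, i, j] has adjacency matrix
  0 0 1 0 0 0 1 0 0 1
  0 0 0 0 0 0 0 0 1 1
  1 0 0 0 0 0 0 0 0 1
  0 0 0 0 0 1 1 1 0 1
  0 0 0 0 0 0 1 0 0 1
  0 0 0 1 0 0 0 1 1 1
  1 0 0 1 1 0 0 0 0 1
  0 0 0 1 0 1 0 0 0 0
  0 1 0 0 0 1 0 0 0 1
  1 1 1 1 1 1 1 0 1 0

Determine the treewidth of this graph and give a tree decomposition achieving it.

Treewidth 2.
One optimal decomposition is:
Bags: B1 = {a, g, j}  B2 = {d, g, j}  B3 = {e, g, j}  B4 = {a, c, j}  B5 = {d, f, j}  B6 = {f, i, j}  B7 = {d, f, h}  B8 = {b, i, j}
Tree: B1–B2, B1–B3, B1–B4, B2–B5, B5–B6, B5–B7, B6–B8

Every bag has size at most 3, so the width is 3 − 1 = 2 and tw(G) ≤ 2. Conversely, {d, f, j} is a clique of size 3, and the vertices of any clique must share a bag in every tree decomposition; so some bag has ≥ 3 vertices and tw(G) ≥ 2. Hence tw(G) = 2 exactly.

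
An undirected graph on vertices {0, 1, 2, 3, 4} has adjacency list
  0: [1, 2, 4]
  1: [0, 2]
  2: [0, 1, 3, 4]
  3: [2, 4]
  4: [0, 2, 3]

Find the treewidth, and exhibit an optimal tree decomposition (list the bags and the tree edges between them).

The largest bag has 3 vertices, giving width 2; this decomposition certifies tw(G) ≤ 2. On the other hand G contains the 3-clique {0, 1, 2}. A clique must lie in a single bag of any decomposition, so no decomposition can have width below 2. Hence tw(G) = 2 exactly.

Treewidth 2.
One optimal decomposition is:
Bags: B1 = {0, 1, 2}  B2 = {0, 2, 4}  B3 = {2, 3, 4}
Tree: B1–B2, B2–B3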